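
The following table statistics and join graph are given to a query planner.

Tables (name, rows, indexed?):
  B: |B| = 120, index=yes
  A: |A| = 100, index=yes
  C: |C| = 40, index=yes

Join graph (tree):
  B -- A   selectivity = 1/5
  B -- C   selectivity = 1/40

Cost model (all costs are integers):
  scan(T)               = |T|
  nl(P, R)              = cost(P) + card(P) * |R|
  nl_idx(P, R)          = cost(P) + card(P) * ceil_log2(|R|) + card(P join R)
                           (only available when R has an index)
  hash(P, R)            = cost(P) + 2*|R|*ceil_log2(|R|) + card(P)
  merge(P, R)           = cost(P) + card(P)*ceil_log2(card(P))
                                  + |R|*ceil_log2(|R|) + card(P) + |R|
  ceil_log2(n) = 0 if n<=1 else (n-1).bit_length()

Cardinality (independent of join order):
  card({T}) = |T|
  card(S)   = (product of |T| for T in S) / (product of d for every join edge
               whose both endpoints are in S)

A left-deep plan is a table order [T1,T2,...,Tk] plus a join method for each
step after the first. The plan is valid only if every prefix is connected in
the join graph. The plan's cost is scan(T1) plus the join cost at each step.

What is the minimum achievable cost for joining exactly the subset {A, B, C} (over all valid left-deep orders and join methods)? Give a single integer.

1960

Selinger DP over subsets of {A,B,C}:
  {B}: scan cost=120, card=120
  {A}: scan cost=100, card=100
  {C}: scan cost=40, card=40
  {AB}: card=2400; try (A,hash)→1640, (B,merge)→1860, (B,hash)→1880, (A,merge)→1880, (B,nl_idx)→3200, (A,nl_idx)→3360 …(+2); best=1640 via (A,hash)
  {BC}: card=120; try (B,nl_idx)→440, (C,hash)→720, (C,nl_idx)→960, (B,merge)→1280, (C,merge)→1360, (B,hash)→1760 …(+2); best=440 via (B,nl_idx)
  {ABC}: card=2400; try (A,hash)→1960, (A,merge)→2200, (A,nl_idx)→3680, (C,hash)→4520, (A,nl)→12440, (C,nl_idx)→18440 …(+2); best=1960 via (A,hash)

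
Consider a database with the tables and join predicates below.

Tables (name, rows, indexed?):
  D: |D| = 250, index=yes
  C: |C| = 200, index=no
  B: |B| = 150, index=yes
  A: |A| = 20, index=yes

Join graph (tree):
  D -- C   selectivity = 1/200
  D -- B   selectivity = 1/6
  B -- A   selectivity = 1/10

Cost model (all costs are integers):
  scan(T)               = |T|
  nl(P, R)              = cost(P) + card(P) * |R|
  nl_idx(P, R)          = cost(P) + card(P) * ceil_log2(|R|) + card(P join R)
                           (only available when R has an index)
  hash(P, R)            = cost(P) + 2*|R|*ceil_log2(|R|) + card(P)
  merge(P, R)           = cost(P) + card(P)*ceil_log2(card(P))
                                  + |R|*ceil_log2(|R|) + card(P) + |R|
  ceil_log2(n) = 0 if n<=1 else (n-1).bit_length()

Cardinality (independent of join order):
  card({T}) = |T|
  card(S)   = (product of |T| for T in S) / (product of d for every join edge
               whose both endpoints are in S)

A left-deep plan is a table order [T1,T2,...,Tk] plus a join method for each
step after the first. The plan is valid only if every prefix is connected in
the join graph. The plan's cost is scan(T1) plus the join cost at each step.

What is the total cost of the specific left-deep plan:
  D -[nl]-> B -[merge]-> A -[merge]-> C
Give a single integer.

step 1: scan D: cost=250, card=250
step 2: join B via nl
    card(P join B) = 250*150/(6) = 6250
    cost = 250 + 250*150 = 37750
step 3: join A via merge
    card(P join A) = 6250*20/(10) = 12500
    cost = 37750 + 6250*13 + 20*5 + 6250 + 20 = 125370
step 4: join C via merge
    card(P join C) = 12500*200/(200) = 12500
    cost = 125370 + 12500*14 + 200*8 + 12500 + 200 = 314670

314670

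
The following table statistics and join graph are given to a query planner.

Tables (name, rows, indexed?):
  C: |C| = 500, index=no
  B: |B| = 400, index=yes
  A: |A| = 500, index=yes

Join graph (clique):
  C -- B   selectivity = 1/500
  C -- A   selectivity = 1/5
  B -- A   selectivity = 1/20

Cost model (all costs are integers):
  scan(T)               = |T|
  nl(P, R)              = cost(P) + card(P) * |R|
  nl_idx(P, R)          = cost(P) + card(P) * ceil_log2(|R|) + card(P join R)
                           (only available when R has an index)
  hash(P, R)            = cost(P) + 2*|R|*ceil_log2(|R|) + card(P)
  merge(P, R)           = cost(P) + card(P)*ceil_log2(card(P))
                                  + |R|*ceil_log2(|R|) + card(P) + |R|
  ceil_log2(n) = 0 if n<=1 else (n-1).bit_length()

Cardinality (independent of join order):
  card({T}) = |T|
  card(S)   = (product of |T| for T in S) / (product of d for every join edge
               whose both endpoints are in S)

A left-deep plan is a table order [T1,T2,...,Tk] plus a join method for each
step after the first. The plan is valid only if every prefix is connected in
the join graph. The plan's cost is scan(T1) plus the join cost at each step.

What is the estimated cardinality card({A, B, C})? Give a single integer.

2000

Tables in S: A(500), B(400), C(500)
Edges inside S: C-B(d=500), C-A(d=5), B-A(d=20)
numerator = 500 * 400 * 500 = 100000000
denominator = 500 * 5 * 20 = 50000
card(S) = 100000000 / 50000 = 2000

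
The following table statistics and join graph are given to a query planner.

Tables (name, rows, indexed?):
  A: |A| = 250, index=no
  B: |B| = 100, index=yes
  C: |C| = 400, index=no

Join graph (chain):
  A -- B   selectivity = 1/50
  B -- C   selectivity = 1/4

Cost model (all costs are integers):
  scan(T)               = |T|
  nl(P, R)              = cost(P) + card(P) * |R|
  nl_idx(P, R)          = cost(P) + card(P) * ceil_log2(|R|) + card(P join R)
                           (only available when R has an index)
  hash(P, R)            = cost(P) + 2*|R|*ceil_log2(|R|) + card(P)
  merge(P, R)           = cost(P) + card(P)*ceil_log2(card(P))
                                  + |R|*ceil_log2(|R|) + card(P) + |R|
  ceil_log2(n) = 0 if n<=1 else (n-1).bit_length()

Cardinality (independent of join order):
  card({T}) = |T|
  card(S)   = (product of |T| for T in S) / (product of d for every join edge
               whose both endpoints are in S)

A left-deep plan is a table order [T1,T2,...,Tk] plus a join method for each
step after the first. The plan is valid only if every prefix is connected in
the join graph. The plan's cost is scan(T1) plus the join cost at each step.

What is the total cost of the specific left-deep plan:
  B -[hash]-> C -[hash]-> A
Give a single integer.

21400

step 1: scan B: cost=100, card=100
step 2: join C via hash
    card(P join C) = 100*400/(4) = 10000
    cost = 100 + 2*400*9 + 100 = 7400
step 3: join A via hash
    card(P join A) = 10000*250/(50) = 50000
    cost = 7400 + 2*250*8 + 10000 = 21400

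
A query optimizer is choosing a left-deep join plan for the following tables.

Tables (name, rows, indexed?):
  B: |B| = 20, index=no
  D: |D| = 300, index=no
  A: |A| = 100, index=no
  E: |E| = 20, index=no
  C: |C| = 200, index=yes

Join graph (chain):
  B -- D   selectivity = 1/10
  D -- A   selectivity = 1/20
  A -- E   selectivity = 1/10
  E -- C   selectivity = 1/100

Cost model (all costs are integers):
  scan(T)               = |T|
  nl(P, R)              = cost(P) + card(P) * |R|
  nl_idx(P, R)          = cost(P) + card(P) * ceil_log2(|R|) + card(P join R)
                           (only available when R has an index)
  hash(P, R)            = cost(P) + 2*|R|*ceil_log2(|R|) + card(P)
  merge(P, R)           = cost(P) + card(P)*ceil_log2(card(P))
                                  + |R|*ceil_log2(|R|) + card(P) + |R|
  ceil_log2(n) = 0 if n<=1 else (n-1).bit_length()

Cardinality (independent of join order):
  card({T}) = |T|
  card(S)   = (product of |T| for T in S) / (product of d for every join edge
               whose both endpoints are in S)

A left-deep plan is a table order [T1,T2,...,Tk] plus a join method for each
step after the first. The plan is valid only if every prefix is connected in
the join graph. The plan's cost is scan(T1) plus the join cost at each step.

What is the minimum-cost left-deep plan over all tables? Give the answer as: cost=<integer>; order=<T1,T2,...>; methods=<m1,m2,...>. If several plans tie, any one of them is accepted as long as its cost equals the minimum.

Selinger DP (subsets sized 1..n):
  {B}: scan cost=20, card=20
  {D}: scan cost=300, card=300
  {A}: scan cost=100, card=100
  {E}: scan cost=20, card=20
  {C}: scan cost=200, card=200
  {BD}: card=600; try (B,hash)→800, (D,merge)→3140, (B,merge)→3420, (D,hash)→5440, (D,nl)→6020, (B,nl)→6300; best=800 via (B,hash)
  {AD}: card=1500; try (A,hash)→2000, (D,merge)→3900, (A,merge)→4100, (D,hash)→5600, (D,nl)→30100, (A,nl)→30300; best=2000 via (A,hash)
  {AE}: card=200; try (E,hash)→400, (A,merge)→940, (E,merge)→1020, (A,hash)→1440, (A,nl)→2020, (E,nl)→2100; best=400 via (E,hash)
  {CE}: card=40; try (C,nl_idx)→220, (E,hash)→600, (C,merge)→1940, (E,merge)→2120, (C,hash)→3240, (C,nl)→4020 …(+1); best=220 via (C,nl_idx)
  {ABD}: card=3000; try (A,hash)→2800, (B,hash)→3700, (A,merge)→8200, (B,merge)→20120, (B,nl)→32000, (A,nl)→60800; best=2800 via (A,hash)
  {ADE}: card=3000; try (E,hash)→3700, (D,merge)→5200, (D,hash)→6000, (E,merge)→20120, (E,nl)→32000, (D,nl)→60400; best=3700 via (E,hash)
  {ACE}: card=400; try (A,merge)→1300, (A,hash)→1660, (C,nl_idx)→2400, (C,hash)→3800, (C,merge)→4000, (A,nl)→4220 …(+1); best=1300 via (A,merge)
  {ABDE}: card=6000; try (E,hash)→6000, (B,hash)→6900, (E,merge)→41920, (B,merge)→42820, (E,nl)→62800, (B,nl)→63700; best=6000 via (E,hash)
  {ACDE}: card=6000; try (D,hash)→7100, (D,merge)→8300, (C,hash)→9900, (C,nl_idx)→33700, (C,merge)→44500, (D,nl)→121300 …(+1); best=7100 via (D,hash)
  {ABCDE}: card=12000; try (B,hash)→13300, (C,hash)→15200, (C,nl_idx)→66000, (B,merge)→91220, (C,merge)→91800, (B,nl)→127100 …(+1); best=13300 via (B,hash)

cost=13300; order=E,C,A,D,B; methods=nl_idx,merge,hash,hash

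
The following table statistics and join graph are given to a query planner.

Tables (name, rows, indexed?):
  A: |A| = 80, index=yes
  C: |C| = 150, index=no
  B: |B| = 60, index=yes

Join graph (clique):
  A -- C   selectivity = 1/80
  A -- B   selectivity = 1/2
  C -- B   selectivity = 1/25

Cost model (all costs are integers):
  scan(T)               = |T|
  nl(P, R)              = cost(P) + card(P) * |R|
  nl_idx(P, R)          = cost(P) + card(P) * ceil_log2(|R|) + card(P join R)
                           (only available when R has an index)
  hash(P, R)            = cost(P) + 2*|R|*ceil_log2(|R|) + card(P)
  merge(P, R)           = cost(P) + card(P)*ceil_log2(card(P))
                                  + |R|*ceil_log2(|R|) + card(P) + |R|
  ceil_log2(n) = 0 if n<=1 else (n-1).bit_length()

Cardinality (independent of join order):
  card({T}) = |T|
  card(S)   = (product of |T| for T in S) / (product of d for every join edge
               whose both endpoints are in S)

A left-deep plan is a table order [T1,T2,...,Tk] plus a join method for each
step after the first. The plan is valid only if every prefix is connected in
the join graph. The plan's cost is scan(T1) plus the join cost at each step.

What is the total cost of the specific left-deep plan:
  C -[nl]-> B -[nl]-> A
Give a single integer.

step 1: scan C: cost=150, card=150
step 2: join B via nl
    card(P join B) = 150*60/(25) = 360
    cost = 150 + 150*60 = 9150
step 3: join A via nl
    card(P join A) = 360*80/(80*2) = 180
    cost = 9150 + 360*80 = 37950

37950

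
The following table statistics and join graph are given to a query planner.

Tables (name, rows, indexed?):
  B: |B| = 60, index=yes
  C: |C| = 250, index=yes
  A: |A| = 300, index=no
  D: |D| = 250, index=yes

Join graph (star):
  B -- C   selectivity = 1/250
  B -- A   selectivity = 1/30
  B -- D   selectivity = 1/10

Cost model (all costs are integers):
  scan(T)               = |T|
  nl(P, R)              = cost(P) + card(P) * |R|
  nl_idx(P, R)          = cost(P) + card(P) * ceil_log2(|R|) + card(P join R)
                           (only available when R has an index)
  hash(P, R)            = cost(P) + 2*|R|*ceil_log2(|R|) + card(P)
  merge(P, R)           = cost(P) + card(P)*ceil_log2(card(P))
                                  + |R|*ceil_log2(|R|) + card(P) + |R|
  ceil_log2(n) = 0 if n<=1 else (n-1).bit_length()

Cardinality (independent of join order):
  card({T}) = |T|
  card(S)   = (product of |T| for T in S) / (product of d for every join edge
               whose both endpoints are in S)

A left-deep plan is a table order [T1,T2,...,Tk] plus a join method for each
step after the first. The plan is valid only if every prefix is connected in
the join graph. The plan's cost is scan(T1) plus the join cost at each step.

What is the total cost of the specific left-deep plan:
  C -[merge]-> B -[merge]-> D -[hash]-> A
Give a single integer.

step 1: scan C: cost=250, card=250
step 2: join B via merge
    card(P join B) = 250*60/(250) = 60
    cost = 250 + 250*8 + 60*6 + 250 + 60 = 2920
step 3: join D via merge
    card(P join D) = 60*250/(10) = 1500
    cost = 2920 + 60*6 + 250*8 + 60 + 250 = 5590
step 4: join A via hash
    card(P join A) = 1500*300/(30) = 15000
    cost = 5590 + 2*300*9 + 1500 = 12490

12490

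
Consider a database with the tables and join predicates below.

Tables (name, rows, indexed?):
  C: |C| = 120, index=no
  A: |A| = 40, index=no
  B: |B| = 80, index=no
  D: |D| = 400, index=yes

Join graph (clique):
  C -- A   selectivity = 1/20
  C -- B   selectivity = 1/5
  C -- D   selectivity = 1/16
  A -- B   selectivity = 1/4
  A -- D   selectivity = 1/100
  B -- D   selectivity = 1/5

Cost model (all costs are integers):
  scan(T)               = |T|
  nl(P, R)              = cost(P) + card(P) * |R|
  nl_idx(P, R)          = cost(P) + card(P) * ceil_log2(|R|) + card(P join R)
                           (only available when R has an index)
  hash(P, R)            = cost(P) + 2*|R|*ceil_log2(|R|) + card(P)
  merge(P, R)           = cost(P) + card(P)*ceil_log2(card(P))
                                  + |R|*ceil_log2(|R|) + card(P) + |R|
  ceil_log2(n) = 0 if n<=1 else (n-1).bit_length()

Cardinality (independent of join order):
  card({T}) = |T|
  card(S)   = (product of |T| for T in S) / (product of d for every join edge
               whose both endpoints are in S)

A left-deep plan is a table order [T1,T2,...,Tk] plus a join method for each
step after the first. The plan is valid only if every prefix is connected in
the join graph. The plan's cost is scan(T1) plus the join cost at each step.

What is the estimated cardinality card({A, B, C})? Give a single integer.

Tables in S: A(40), B(80), C(120)
Edges inside S: C-A(d=20), C-B(d=5), A-B(d=4)
numerator = 40 * 80 * 120 = 384000
denominator = 20 * 5 * 4 = 400
card(S) = 384000 / 400 = 960

960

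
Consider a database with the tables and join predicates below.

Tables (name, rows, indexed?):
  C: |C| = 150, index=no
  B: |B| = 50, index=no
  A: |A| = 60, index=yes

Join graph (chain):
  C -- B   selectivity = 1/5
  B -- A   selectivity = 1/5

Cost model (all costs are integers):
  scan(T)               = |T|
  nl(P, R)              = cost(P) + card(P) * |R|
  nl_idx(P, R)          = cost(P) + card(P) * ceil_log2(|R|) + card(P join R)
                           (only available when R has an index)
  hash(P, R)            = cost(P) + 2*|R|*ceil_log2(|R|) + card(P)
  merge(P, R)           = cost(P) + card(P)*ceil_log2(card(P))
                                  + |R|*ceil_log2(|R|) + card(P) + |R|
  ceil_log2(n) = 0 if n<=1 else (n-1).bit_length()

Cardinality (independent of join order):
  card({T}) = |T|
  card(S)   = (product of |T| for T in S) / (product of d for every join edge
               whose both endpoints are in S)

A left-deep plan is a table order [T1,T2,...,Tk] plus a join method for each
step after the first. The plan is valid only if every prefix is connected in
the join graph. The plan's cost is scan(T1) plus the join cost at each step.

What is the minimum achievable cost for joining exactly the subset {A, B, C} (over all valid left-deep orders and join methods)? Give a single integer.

3120

Selinger DP over subsets of {A,B,C}:
  {C}: scan cost=150, card=150
  {B}: scan cost=50, card=50
  {A}: scan cost=60, card=60
  {BC}: card=1500; try (B,hash)→900, (C,merge)→1750, (B,merge)→1850, (C,hash)→2500, (C,nl)→7550, (B,nl)→7650; best=900 via (B,hash)
  {AB}: card=600; try (B,hash)→720, (A,hash)→820, (A,merge)→820, (B,merge)→830, (A,nl_idx)→950, (A,nl)→3050 …(+1); best=720 via (B,hash)
  {ABC}: card=18000; try (A,hash)→3120, (C,hash)→3720, (C,merge)→8670, (A,merge)→19320, (A,nl_idx)→27900, (C,nl)→90720 …(+1); best=3120 via (A,hash)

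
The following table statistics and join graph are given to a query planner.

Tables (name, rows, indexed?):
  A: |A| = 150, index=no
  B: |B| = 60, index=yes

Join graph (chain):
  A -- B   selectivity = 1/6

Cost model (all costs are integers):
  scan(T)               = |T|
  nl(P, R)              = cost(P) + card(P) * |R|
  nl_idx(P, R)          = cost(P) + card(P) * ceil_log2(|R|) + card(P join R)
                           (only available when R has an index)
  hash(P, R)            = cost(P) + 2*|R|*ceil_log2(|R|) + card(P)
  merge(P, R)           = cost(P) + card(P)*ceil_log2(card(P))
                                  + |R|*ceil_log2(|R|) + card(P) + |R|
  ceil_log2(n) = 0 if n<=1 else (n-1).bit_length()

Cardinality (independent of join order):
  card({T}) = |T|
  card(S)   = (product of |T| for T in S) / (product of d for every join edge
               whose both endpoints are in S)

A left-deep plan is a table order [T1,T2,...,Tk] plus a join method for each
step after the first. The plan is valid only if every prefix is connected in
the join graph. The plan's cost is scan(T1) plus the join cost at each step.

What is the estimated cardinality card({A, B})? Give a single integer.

Tables in S: A(150), B(60)
Edges inside S: A-B(d=6)
numerator = 150 * 60 = 9000
denominator = 6 = 6
card(S) = 9000 / 6 = 1500

1500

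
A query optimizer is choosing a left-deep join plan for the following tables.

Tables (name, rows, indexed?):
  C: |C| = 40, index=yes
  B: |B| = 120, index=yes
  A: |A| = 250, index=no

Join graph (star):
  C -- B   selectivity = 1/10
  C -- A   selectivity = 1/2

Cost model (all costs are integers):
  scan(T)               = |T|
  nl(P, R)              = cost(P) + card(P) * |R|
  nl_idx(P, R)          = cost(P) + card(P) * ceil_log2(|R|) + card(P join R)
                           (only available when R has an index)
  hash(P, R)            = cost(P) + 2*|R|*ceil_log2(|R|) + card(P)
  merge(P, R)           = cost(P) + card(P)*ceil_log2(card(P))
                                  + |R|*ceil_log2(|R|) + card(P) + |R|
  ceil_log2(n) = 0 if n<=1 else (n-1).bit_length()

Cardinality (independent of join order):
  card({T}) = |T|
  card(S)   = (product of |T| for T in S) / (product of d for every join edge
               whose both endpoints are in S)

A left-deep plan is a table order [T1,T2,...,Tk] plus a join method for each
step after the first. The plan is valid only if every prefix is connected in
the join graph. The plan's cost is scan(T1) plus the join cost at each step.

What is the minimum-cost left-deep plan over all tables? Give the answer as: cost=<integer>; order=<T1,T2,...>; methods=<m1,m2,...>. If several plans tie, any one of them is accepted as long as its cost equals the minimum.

Selinger DP (subsets sized 1..n):
  {C}: scan cost=40, card=40
  {B}: scan cost=120, card=120
  {A}: scan cost=250, card=250
  {BC}: card=480; try (C,hash)→720, (B,nl_idx)→800, (B,merge)→1280, (C,nl_idx)→1320, (C,merge)→1360, (B,hash)→1760 …(+2); best=720 via (C,hash)
  {AC}: card=5000; try (C,hash)→980, (A,merge)→2570, (C,merge)→2780, (A,hash)→4080, (C,nl_idx)→6750, (A,nl)→10040 …(+1); best=980 via (C,hash)
  {ABC}: card=60000; try (A,hash)→5200, (B,hash)→7660, (A,merge)→7770, (B,merge)→71940, (B,nl_idx)→95980, (A,nl)→120720 …(+1); best=5200 via (A,hash)

cost=5200; order=B,C,A; methods=hash,hash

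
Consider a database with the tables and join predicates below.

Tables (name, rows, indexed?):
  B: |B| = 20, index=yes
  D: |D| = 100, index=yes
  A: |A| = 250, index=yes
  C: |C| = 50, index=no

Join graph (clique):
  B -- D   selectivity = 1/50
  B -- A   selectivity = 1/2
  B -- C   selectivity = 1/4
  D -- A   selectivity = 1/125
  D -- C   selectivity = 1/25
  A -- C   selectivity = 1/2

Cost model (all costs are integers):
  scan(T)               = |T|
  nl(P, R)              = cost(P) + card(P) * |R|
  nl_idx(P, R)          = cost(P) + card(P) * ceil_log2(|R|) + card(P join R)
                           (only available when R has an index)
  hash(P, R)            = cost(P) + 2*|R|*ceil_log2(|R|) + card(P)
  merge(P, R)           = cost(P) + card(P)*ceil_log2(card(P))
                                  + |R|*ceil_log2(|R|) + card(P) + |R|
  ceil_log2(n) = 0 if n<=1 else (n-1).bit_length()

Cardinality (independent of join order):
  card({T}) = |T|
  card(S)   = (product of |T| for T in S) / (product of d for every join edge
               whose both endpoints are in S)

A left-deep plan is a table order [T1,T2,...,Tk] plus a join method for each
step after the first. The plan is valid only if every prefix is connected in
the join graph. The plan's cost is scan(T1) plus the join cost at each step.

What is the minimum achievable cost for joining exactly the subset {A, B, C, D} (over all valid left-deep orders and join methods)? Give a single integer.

1000

Selinger DP over subsets of {A,B,C,D}:
  {B}: scan cost=20, card=20
  {D}: scan cost=100, card=100
  {A}: scan cost=250, card=250
  {C}: scan cost=50, card=50
  {BD}: card=40; try (D,nl_idx)→200, (B,hash)→400, (B,nl_idx)→640, (D,merge)→940, (B,merge)→1020, (D,hash)→1440 …(+2); best=200 via (D,nl_idx)
  {AB}: card=2500; try (B,hash)→700, (A,merge)→2390, (B,merge)→2620, (A,nl_idx)→2680, (B,nl_idx)→4000, (A,hash)→4040 …(+2); best=700 via (B,hash)
  {BC}: card=250; try (B,hash)→300, (C,merge)→490, (B,merge)→520, (B,nl_idx)→550, (C,hash)→640, (C,nl)→1020 …(+1); best=300 via (B,hash)
  {AD}: card=200; try (A,nl_idx)→1100, (D,hash)→1900, (D,nl_idx)→2200, (A,merge)→3150, (D,merge)→3300, (A,hash)→4200 …(+2); best=1100 via (A,nl_idx)
  {CD}: card=200; try (D,nl_idx)→600, (C,hash)→800, (D,merge)→1200, (C,merge)→1250, (D,hash)→1500, (D,nl)→5050 …(+1); best=600 via (D,nl_idx)
  {AC}: card=6250; try (C,hash)→1100, (A,merge)→2650, (C,merge)→2850, (A,hash)→4100, (A,nl_idx)→6700, (A,nl)→12550 …(+1); best=1100 via (C,hash)
  {ABD}: card=40; try (A,nl_idx)→560, (B,hash)→1500, (B,nl_idx)→2140, (A,merge)→2730, (B,merge)→3020, (A,hash)→4240 …(+6); best=560 via (A,nl_idx)
  {BCD}: card=20; try (C,merge)→830, (C,hash)→840, (B,hash)→1000, (B,nl_idx)→1620, (D,hash)→1950, (D,nl_idx)→2070 …(+5); best=830 via (C,merge)
  {ABC}: card=15625; try (C,hash)→3800, (A,hash)→4550, (A,merge)→4800, (B,hash)→7550, (A,nl_idx)→17925, (C,merge)→33550 …(+5); best=3800 via (C,hash)
  {ACD}: card=200; try (C,hash)→1900, (A,nl_idx)→2400, (C,merge)→3250, (A,merge)→4650, (A,hash)→4800, (D,hash)→8750 …(+5); best=1900 via (C,hash)
  {ABCD}: card=10; try (A,nl_idx)→1000, (C,merge)→1190, (C,hash)→1200, (B,hash)→2300, (C,nl)→2560, (B,nl_idx)→2910 …(+9); best=1000 via (A,nl_idx)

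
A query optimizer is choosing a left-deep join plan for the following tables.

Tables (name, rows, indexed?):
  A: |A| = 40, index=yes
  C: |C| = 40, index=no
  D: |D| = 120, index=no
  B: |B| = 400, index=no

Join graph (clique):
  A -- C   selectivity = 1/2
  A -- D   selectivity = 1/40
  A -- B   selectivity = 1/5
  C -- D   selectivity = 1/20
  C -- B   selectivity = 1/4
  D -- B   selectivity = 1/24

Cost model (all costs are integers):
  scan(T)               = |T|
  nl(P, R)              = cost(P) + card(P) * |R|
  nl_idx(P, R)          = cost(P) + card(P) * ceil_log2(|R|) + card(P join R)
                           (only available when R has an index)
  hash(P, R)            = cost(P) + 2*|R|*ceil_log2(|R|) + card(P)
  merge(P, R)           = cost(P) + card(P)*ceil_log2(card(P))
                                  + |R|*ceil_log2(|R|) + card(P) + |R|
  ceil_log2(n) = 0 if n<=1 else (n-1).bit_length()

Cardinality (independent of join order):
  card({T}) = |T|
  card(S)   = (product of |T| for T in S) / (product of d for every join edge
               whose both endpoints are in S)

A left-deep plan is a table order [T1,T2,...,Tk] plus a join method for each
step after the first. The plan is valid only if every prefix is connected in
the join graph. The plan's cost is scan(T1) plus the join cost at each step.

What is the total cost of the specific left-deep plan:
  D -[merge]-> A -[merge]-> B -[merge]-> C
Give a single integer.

step 1: scan D: cost=120, card=120
step 2: join A via merge
    card(P join A) = 120*40/(40) = 120
    cost = 120 + 120*7 + 40*6 + 120 + 40 = 1360
step 3: join B via merge
    card(P join B) = 120*400/(5*24) = 400
    cost = 1360 + 120*7 + 400*9 + 120 + 400 = 6320
step 4: join C via merge
    card(P join C) = 400*40/(2*20*4) = 100
    cost = 6320 + 400*9 + 40*6 + 400 + 40 = 10600

10600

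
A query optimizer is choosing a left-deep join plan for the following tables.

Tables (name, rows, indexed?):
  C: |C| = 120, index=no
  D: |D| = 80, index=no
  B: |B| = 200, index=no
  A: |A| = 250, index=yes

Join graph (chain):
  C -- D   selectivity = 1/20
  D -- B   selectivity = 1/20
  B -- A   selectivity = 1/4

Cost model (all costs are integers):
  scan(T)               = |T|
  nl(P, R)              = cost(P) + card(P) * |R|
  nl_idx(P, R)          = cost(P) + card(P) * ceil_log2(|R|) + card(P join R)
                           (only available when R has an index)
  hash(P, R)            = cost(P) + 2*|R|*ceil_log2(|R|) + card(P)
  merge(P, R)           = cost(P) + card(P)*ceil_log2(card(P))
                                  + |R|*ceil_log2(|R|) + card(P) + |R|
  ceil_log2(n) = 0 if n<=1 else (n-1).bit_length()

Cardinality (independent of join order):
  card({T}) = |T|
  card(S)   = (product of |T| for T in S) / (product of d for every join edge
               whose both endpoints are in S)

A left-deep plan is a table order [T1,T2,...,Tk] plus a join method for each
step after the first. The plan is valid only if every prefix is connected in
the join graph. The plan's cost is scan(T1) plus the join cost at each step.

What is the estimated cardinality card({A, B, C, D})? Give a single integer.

300000

Tables in S: A(250), B(200), C(120), D(80)
Edges inside S: C-D(d=20), D-B(d=20), B-A(d=4)
numerator = 250 * 200 * 120 * 80 = 480000000
denominator = 20 * 20 * 4 = 1600
card(S) = 480000000 / 1600 = 300000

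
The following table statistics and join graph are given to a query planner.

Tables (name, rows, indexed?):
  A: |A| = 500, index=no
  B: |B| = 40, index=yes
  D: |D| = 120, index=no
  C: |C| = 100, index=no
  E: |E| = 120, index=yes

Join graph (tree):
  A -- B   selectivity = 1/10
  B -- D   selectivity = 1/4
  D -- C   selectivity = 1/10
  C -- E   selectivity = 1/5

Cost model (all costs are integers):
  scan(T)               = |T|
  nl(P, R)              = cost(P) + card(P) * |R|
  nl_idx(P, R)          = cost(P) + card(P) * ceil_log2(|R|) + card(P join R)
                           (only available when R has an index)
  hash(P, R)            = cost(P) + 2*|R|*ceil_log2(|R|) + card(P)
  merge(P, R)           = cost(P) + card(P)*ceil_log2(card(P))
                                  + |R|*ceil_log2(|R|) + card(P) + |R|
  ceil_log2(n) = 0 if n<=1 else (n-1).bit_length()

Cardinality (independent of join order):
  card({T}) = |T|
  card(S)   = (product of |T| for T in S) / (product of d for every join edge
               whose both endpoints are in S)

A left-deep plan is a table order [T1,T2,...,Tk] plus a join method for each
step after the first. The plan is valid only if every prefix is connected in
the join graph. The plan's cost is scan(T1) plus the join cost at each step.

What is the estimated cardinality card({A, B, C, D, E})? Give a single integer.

14400000

Tables in S: A(500), B(40), C(100), D(120), E(120)
Edges inside S: A-B(d=10), B-D(d=4), D-C(d=10), C-E(d=5)
numerator = 500 * 40 * 100 * 120 * 120 = 28800000000
denominator = 10 * 4 * 10 * 5 = 2000
card(S) = 28800000000 / 2000 = 14400000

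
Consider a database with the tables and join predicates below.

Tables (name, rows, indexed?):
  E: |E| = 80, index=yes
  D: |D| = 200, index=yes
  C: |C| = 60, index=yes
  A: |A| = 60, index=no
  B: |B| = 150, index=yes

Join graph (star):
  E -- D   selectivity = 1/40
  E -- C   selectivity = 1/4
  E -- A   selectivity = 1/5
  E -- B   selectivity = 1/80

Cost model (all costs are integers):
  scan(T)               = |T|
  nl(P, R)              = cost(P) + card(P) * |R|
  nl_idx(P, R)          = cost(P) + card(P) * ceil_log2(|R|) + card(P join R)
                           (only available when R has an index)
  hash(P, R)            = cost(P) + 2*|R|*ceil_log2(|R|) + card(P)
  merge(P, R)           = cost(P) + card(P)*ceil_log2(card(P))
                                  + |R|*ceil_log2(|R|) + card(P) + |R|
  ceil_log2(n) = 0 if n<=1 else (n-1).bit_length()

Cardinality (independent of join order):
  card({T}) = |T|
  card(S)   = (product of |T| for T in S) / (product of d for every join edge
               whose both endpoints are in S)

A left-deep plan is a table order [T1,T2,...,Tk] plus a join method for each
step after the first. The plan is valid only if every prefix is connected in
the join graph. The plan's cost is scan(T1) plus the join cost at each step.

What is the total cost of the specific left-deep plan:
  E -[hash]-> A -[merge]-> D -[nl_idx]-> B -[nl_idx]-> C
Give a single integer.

step 1: scan E: cost=80, card=80
step 2: join A via hash
    card(P join A) = 80*60/(5) = 960
    cost = 80 + 2*60*6 + 80 = 880
step 3: join D via merge
    card(P join D) = 960*200/(40) = 4800
    cost = 880 + 960*10 + 200*8 + 960 + 200 = 13240
step 4: join B via nl_idx
    card(P join B) = 4800*150/(80) = 9000
    cost = 13240 + 4800*8 + 9000 = 60640
step 5: join C via nl_idx
    card(P join C) = 9000*60/(4) = 135000
    cost = 60640 + 9000*6 + 135000 = 249640

249640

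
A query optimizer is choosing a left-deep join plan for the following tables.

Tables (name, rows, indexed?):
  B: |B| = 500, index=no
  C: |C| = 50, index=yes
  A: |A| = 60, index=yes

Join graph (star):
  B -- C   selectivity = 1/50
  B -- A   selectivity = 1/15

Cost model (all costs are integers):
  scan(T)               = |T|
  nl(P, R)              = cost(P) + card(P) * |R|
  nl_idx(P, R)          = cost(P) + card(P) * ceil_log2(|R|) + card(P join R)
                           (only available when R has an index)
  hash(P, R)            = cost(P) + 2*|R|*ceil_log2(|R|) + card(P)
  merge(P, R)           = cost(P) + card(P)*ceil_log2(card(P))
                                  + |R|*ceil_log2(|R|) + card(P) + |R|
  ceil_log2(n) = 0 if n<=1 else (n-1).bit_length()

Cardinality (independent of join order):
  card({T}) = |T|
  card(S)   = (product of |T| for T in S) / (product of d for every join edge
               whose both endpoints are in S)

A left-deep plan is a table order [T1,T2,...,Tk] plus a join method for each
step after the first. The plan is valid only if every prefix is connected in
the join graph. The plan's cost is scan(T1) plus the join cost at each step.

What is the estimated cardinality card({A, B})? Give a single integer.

Tables in S: A(60), B(500)
Edges inside S: B-A(d=15)
numerator = 60 * 500 = 30000
denominator = 15 = 15
card(S) = 30000 / 15 = 2000

2000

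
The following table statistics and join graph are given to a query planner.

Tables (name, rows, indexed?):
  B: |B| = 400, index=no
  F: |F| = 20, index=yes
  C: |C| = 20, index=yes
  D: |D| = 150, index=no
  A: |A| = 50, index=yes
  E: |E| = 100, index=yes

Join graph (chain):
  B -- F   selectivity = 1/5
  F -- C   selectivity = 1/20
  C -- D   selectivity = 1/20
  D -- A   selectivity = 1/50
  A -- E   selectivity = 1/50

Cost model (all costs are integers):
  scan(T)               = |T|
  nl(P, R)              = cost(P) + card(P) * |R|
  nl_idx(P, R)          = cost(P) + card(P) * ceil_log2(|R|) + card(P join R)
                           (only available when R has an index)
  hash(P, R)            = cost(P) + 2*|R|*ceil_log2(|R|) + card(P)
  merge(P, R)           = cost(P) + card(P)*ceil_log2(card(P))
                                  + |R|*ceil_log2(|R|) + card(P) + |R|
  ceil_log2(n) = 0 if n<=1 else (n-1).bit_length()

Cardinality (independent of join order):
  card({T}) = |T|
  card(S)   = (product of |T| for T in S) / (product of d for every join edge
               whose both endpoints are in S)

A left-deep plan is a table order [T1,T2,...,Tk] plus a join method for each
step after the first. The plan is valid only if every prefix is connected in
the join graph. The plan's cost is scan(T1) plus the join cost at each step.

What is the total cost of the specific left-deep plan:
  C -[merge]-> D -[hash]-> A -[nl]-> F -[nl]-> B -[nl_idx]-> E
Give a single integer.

173240

step 1: scan C: cost=20, card=20
step 2: join D via merge
    card(P join D) = 20*150/(20) = 150
    cost = 20 + 20*5 + 150*8 + 20 + 150 = 1490
step 3: join A via hash
    card(P join A) = 150*50/(50) = 150
    cost = 1490 + 2*50*6 + 150 = 2240
step 4: join F via nl
    card(P join F) = 150*20/(20) = 150
    cost = 2240 + 150*20 = 5240
step 5: join B via nl
    card(P join B) = 150*400/(5) = 12000
    cost = 5240 + 150*400 = 65240
step 6: join E via nl_idx
    card(P join E) = 12000*100/(50) = 24000
    cost = 65240 + 12000*7 + 24000 = 173240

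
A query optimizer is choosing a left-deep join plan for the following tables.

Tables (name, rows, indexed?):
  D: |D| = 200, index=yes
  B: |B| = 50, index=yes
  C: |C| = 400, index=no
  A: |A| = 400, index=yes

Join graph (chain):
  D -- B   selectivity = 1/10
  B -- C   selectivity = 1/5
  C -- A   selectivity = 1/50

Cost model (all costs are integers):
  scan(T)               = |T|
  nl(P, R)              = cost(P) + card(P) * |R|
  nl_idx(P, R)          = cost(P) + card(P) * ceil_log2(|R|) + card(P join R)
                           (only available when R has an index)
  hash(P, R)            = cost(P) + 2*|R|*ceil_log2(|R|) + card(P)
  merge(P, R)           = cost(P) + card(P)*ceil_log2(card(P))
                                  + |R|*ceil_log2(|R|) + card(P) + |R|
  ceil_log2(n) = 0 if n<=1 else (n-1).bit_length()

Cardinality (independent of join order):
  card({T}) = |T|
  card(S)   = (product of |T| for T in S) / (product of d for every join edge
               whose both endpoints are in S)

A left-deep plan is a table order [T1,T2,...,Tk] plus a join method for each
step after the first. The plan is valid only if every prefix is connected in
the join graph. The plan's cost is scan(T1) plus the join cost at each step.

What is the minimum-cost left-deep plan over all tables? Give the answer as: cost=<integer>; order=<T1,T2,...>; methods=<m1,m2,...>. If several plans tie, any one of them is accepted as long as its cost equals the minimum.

Selinger DP (subsets sized 1..n):
  {D}: scan cost=200, card=200
  {B}: scan cost=50, card=50
  {C}: scan cost=400, card=400
  {A}: scan cost=400, card=400
  {BD}: card=1000; try (B,hash)→1000, (D,nl_idx)→1450, (D,merge)→2200, (B,merge)→2350, (B,nl_idx)→2400, (D,hash)→3300 …(+2); best=1000 via (B,hash)
  {BC}: card=4000; try (B,hash)→1400, (C,merge)→4400, (B,merge)→4750, (B,nl_idx)→6800, (C,hash)→7300, (C,nl)→20050 …(+1); best=1400 via (B,hash)
  {AC}: card=3200; try (A,nl_idx)→7200, (C,hash)→8000, (A,hash)→8000, (C,merge)→8400, (A,merge)→8400, (C,nl)→160400 …(+1); best=7200 via (A,nl_idx)
  {BCD}: card=80000; try (D,hash)→8600, (C,hash)→9200, (C,merge)→16000, (D,merge)→55200, (D,nl_idx)→113400, (C,nl)→401000 …(+1); best=8600 via (D,hash)
  {ABC}: card=32000; try (B,hash)→11000, (A,hash)→12600, (B,merge)→49150, (A,merge)→57400, (B,nl_idx)→58400, (A,nl_idx)→69400 …(+2); best=11000 via (B,hash)
  {ABCD}: card=640000; try (D,hash)→46200, (A,hash)→95800, (D,merge)→524800, (D,nl_idx)→907000, (A,nl_idx)→1368600, (A,merge)→1452600 …(+2); best=46200 via (D,hash)

cost=46200; order=C,A,B,D; methods=nl_idx,hash,hash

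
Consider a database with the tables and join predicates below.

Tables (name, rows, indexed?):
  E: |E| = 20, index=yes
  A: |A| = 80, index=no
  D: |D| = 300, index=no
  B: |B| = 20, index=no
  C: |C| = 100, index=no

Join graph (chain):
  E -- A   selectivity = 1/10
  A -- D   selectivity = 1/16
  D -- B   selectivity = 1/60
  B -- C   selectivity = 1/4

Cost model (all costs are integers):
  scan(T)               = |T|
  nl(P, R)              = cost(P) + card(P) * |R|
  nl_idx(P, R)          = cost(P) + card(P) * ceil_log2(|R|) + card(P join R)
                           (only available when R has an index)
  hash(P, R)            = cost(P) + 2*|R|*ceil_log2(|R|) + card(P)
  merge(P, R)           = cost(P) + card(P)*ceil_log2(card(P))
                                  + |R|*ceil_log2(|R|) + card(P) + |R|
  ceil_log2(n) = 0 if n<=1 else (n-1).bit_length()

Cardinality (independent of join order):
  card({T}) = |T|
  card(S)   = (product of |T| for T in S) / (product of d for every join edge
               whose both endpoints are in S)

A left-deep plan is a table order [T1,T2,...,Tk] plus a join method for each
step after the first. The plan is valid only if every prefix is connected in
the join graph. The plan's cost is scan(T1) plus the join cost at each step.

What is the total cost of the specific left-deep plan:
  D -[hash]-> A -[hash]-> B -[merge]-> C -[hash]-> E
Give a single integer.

21920

step 1: scan D: cost=300, card=300
step 2: join A via hash
    card(P join A) = 300*80/(16) = 1500
    cost = 300 + 2*80*7 + 300 = 1720
step 3: join B via hash
    card(P join B) = 1500*20/(60) = 500
    cost = 1720 + 2*20*5 + 1500 = 3420
step 4: join C via merge
    card(P join C) = 500*100/(4) = 12500
    cost = 3420 + 500*9 + 100*7 + 500 + 100 = 9220
step 5: join E via hash
    card(P join E) = 12500*20/(10) = 25000
    cost = 9220 + 2*20*5 + 12500 = 21920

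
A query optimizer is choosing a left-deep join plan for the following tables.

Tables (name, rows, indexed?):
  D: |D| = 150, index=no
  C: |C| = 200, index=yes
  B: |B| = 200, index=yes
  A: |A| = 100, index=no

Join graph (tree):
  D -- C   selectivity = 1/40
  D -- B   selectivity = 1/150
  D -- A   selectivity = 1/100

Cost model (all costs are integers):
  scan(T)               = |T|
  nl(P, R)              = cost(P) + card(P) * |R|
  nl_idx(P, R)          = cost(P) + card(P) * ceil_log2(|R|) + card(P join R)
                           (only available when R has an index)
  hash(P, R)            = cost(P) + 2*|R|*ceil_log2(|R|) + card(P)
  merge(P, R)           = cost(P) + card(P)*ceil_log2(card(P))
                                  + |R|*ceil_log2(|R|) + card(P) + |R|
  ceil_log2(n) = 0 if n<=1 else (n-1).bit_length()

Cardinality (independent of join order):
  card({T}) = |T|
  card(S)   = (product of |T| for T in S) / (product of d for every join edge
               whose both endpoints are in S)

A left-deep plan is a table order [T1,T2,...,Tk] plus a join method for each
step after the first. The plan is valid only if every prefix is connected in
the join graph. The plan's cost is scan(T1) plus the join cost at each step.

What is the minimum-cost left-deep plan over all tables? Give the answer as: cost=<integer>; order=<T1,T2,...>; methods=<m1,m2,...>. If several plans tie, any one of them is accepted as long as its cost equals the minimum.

Selinger DP (subsets sized 1..n):
  {D}: scan cost=150, card=150
  {C}: scan cost=200, card=200
  {B}: scan cost=200, card=200
  {A}: scan cost=100, card=100
  {CD}: card=750; try (C,nl_idx)→2100, (D,hash)→2800, (C,merge)→3300, (D,merge)→3350, (C,hash)→3500, (C,nl)→30150 …(+1); best=2100 via (C,nl_idx)
  {BD}: card=200; try (B,nl_idx)→1550, (D,hash)→2800, (B,merge)→3300, (D,merge)→3350, (B,hash)→3500, (B,nl)→30150 …(+1); best=1550 via (B,nl_idx)
  {AD}: card=150; try (A,hash)→1700, (D,merge)→2250, (A,merge)→2300, (D,hash)→2600, (D,nl)→15100, (A,nl)→15150; best=1700 via (A,hash)
  {BCD}: card=1000; try (C,nl_idx)→4150, (C,hash)→4950, (C,merge)→5150, (B,hash)→6050, (B,nl_idx)→9100, (B,merge)→12150 …(+2); best=4150 via (C,nl_idx)
  {ACD}: card=750; try (C,nl_idx)→3650, (A,hash)→4250, (C,merge)→4850, (C,hash)→5050, (A,merge)→11150, (C,nl)→31700 …(+1); best=3650 via (C,nl_idx)
  {ABD}: card=200; try (B,nl_idx)→3100, (A,hash)→3150, (A,merge)→4150, (B,merge)→4850, (B,hash)→5050, (A,nl)→21550 …(+1); best=3100 via (B,nl_idx)
  {ABCD}: card=1000; try (C,nl_idx)→5700, (C,hash)→6500, (A,hash)→6550, (C,merge)→6700, (B,hash)→7600, (B,nl_idx)→10650 …(+5); best=5700 via (C,nl_idx)

cost=5700; order=D,A,B,C; methods=hash,nl_idx,nl_idx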